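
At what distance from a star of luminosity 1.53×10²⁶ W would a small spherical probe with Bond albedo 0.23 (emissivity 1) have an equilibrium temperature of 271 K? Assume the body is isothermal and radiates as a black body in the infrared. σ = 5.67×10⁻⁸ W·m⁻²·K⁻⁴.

d ≈ 8.75×10¹⁰ m

For an isothermal black-emitting sphere, (1−a)S·πr² = σ·4πr²·T⁴ ⇒ S = 4σT⁴/(1−a).
S = 4·5.67×10⁻⁸·(271)⁴/0.770 = 1589 W/m².
Flux falls as S = L/(4πd²), so d = √(L/(4πS)) = √(1.53×10²⁶/(4π·1589)).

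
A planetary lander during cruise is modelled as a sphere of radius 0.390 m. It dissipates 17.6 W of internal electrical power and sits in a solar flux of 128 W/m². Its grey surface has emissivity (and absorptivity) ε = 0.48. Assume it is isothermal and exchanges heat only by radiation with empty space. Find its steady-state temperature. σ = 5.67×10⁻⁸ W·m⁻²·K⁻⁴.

T ≈ 173 K

At steady state, absorbed solar power + internal power = radiated power.
Absorbed: α·S·A_cross = 0.48·128·0.4778 = 29.36 W (cross-section πr²).
Total input = 29.36 + 17.6 = 46.96 W.
Radiated: εσ·A_surf·T⁴ with A_surf = 4πr² = 1.911 m².
T⁴ = 46.96/(0.48·5.67×10⁻⁸·1.911) = 9.027×10⁸ K⁴.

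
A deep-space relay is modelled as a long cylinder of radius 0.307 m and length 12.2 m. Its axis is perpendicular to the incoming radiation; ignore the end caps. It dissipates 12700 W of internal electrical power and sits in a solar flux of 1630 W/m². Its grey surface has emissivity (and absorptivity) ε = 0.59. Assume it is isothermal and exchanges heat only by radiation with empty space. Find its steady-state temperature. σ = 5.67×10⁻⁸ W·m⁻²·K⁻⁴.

T ≈ 399 K

At steady state, absorbed solar power + internal power = radiated power.
Absorbed: α·S·A_cross = 0.59·1630·7.491 = 7204 W (cross-section 2rL).
Total input = 7204 + 12700 = 19900 W.
Radiated: εσ·A_surf·T⁴ with A_surf = 2πrL = 23.53 m².
T⁴ = 19900/(0.59·5.67×10⁻⁸·23.53) = 2.528×10¹⁰ K⁴.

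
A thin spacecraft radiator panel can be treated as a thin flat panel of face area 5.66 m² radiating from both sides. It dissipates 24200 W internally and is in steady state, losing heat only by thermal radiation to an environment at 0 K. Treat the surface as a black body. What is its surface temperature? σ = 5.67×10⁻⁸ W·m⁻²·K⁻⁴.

Steady state: internal power = radiated power, P = εσA T⁴.
Radiating area A = 2·5.66 = 11.32 m².
T⁴ = P/(εσA) = 24200/(1.0·5.67×10⁻⁸·11.32) = 3.770×10¹⁰ K⁴.
T = (3.770×10¹⁰)^(1/4).

T ≈ 441 K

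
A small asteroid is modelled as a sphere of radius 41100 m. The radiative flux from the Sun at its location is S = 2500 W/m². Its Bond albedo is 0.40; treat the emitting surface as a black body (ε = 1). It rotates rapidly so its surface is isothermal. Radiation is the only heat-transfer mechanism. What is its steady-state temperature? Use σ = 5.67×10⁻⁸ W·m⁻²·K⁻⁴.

T ≈ 285 K

At equilibrium, absorbed power = emitted power.
Absorbing cross-section = πr² = 5.307×10⁹ m²; emitting surface = 4πr² = 2.123×10¹⁰ m² (ratio 4).
(1−a)S·A_cross = εσ·A_surf·T⁴  ⇒  T⁴ = (1−a)S/(4σ).
T⁴ = 0.600·2500/(4·5.67×10⁻⁸) = 6.614×10⁹ K⁴.
T = (6.614×10⁹)^(1/4).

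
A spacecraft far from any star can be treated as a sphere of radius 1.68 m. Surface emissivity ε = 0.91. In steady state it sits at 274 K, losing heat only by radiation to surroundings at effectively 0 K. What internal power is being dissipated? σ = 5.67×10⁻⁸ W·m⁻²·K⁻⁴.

P ≈ 10300 W

Steady state: P = εσA T⁴.
A = 4πr² = 35.47 m²; T⁴ = (274)⁴ = 5.636×10⁹ K⁴.
P = 0.91 × 5.67×10⁻⁸ × 35.47 × 5.636×10⁹.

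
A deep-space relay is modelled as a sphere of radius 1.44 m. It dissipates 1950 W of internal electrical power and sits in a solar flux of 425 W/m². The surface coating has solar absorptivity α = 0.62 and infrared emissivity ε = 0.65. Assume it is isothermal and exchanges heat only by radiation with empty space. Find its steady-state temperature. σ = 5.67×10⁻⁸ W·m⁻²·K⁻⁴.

At steady state, absorbed solar power + internal power = radiated power.
Absorbed: α·S·A_cross = 0.62·425·6.514 = 1717 W (cross-section πr²).
Total input = 1717 + 1950 = 3667 W.
Radiated: εσ·A_surf·T⁴ with A_surf = 4πr² = 26.06 m².
T⁴ = 3667/(0.65·5.67×10⁻⁸·26.06) = 3.818×10⁹ K⁴.

T ≈ 249 K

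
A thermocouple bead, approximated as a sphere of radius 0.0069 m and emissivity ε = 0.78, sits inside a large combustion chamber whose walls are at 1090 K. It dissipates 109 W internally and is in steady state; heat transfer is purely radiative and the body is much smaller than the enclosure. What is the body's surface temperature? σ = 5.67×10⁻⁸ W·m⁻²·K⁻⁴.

For a small grey body in a large enclosure, net radiated power = εσA(T⁴ − T_w⁴).
Steady state: P = εσA(T⁴ − T_w⁴) with A = 4πr² = 5.983×10⁻⁴ m².
T⁴ = P/(εσA) + T_w⁴ = 109/(0.78·5.67×10⁻⁸·5.983×10⁻⁴) + (1090)⁴
    = 4.119×10¹² + 1.412×10¹² = 5.531×10¹² K⁴.

T ≈ 1530 K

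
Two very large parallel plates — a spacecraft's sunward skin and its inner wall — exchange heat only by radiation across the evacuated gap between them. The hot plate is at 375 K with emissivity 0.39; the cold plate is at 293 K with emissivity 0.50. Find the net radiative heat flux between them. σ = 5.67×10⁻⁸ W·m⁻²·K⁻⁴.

For two infinite grey parallel plates, q = σ(T₁⁴ − T₂⁴)/(1/ε₁ + 1/ε₂ − 1).
T₁⁴ − T₂⁴ = 1.978×10¹⁰ − 7.370×10⁹ = 1.241×10¹⁰ K⁴.
1/ε₁ + 1/ε₂ − 1 = 2.564 + 2.000 − 1 = 3.564.
q = 5.67×10⁻⁸ × 1.241×10¹⁰ / 3.564.

q ≈ 197 W/m²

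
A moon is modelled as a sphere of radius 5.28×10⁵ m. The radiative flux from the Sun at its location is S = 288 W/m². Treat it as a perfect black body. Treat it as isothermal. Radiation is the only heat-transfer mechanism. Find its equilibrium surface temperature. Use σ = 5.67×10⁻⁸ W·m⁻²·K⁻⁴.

T ≈ 189 K

At equilibrium, absorbed power = emitted power.
Absorbing cross-section = πr² = 8.758×10¹¹ m²; emitting surface = 4πr² = 3.503×10¹² m² (ratio 4).
S·A_cross = εσ·A_surf·T⁴  ⇒  T⁴ = S/(4σ).
T⁴ = 1.00·288/(4·5.67×10⁻⁸) = 1.270×10⁹ K⁴.
T = (1.270×10⁹)^(1/4).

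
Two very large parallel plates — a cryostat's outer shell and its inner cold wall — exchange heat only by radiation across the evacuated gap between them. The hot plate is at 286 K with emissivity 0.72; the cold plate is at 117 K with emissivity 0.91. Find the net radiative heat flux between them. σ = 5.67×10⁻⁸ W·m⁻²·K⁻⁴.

For two infinite grey parallel plates, q = σ(T₁⁴ − T₂⁴)/(1/ε₁ + 1/ε₂ − 1).
T₁⁴ − T₂⁴ = 6.691×10⁹ − 1.874×10⁸ = 6.503×10⁹ K⁴.
1/ε₁ + 1/ε₂ − 1 = 1.389 + 1.099 − 1 = 1.488.
q = 5.67×10⁻⁸ × 6.503×10⁹ / 1.488.

q ≈ 248 W/m²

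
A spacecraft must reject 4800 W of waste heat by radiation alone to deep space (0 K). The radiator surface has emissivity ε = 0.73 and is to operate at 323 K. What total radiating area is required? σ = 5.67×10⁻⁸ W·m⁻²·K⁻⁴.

P = εσA T⁴ ⇒ A = P/(εσT⁴).
T⁴ = 1.088×10¹⁰ K⁴.
A = 4800/(0.73 × 5.67×10⁻⁸ × 1.088×10¹⁰).

A ≈ 10.7 m²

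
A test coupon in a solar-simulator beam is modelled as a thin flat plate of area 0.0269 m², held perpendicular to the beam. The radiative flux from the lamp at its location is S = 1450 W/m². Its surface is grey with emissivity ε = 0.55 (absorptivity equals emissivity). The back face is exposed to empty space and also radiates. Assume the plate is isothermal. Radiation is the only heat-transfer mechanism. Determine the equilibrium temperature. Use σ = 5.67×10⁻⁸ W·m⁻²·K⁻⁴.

At equilibrium, absorbed power = emitted power.
Absorbing cross-section = A = 0.02690 m²; emitting surface = 2A = 0.05380 m² (ratio 2).
εS·A_cross = εσ·A_surf·T⁴  ⇒  T⁴ = S/(2σ)   (ε cancels).
T⁴ = 1450/(2·5.67×10⁻⁸) = 1.279×10¹⁰ K⁴.
T = (1.279×10¹⁰)^(1/4).

T ≈ 336 K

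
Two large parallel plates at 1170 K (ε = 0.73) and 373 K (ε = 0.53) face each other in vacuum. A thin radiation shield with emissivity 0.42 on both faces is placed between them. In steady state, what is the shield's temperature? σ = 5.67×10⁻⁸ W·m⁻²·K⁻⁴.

T_s ≈ 1010 K

In steady state the net flux on the hot side equals that on the cold side.
σ(T₁⁴−T_s⁴)/D₁ = σ(T_s⁴−T₂⁴)/D₂, with D₁ = 1/ε₁+1/ε_s−1 = 2.751, D₂ = 1/ε_s+1/ε₂−1 = 3.268.
Solve for T_s⁴: T_s⁴ = (D₂·T₁⁴ + D₁·T₂⁴)/(D₁+D₂) = 1.026×10¹² K⁴.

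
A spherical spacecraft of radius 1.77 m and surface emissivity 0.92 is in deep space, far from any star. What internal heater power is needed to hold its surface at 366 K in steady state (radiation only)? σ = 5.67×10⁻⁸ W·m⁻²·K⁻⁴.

P = εσ·4πr²·T⁴.
4πr² = 39.37 m²; T⁴ = 1.794×10¹⁰ K⁴.
P = 0.92·5.67×10⁻⁸·39.37·1.794×10¹⁰.

P ≈ 36900 W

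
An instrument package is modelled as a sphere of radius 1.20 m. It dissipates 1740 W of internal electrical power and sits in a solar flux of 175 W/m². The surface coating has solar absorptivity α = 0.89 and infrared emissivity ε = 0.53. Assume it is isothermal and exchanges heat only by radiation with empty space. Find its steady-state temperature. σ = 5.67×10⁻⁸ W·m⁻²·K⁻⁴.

At steady state, absorbed solar power + internal power = radiated power.
Absorbed: α·S·A_cross = 0.89·175·4.524 = 704.6 W (cross-section πr²).
Total input = 704.6 + 1740 = 2445 W.
Radiated: εσ·A_surf·T⁴ with A_surf = 4πr² = 18.10 m².
T⁴ = 2445/(0.53·5.67×10⁻⁸·18.10) = 4.495×10⁹ K⁴.

T ≈ 259 K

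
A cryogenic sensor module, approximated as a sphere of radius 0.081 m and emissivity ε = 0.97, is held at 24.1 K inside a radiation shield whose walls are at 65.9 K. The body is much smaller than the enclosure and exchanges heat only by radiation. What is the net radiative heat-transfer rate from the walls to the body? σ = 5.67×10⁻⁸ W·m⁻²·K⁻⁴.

For a small grey body in a large enclosure: P_net = εσA(T_body⁴ − T_wall⁴).
A = 4πr² = 0.08245 m²; T_body⁴ − T_wall⁴ = 3.373×10⁵ − 1.886×10⁷ = -1.852×10⁷ K⁴.
|P_net| = 0.97·5.67×10⁻⁸·0.08245·1.852×10⁷.

P_net ≈ 0.0840 W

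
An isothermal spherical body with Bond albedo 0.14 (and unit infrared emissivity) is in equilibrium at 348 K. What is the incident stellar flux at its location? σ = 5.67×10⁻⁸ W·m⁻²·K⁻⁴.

(1−a)S·πr² = σ·4πr²·T⁴ ⇒ S = 4σT⁴/(1−a).
S = 4·5.67×10⁻⁸·1.467×10¹⁰/0.860.

S ≈ 3870 W/m²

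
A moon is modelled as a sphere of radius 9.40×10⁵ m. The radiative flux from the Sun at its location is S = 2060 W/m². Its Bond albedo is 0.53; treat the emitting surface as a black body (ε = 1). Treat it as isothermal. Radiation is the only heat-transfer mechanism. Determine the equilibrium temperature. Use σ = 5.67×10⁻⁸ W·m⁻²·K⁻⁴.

T ≈ 256 K

At equilibrium, absorbed power = emitted power.
Absorbing cross-section = πr² = 2.776×10¹² m²; emitting surface = 4πr² = 1.110×10¹³ m² (ratio 4).
(1−a)S·A_cross = εσ·A_surf·T⁴  ⇒  T⁴ = (1−a)S/(4σ).
T⁴ = 0.470·2060/(4·5.67×10⁻⁸) = 4.269×10⁹ K⁴.
T = (4.269×10⁹)^(1/4).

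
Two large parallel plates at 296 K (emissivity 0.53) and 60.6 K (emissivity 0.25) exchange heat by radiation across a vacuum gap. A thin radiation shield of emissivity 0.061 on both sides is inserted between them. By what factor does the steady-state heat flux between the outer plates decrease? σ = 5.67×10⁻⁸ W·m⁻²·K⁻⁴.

Without shield: q₀ = σΔ(T⁴)/(1/ε₁+1/ε₂−1) with denominator 4.887.
With shield the two gaps are in series; the resistances add: (1/ε₁+1/ε_s−1)+(1/ε_s+1/ε₂−1) = 17.28+19.39 = 36.67.
Heat-flux ratio q₀/q = 36.67/4.887.

factor ≈ 7.50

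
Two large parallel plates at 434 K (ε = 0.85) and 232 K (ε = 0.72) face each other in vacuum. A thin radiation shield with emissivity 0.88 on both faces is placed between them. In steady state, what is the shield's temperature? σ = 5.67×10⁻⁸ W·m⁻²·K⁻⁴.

T_s ≈ 378 K

In steady state the net flux on the hot side equals that on the cold side.
σ(T₁⁴−T_s⁴)/D₁ = σ(T_s⁴−T₂⁴)/D₂, with D₁ = 1/ε₁+1/ε_s−1 = 1.313, D₂ = 1/ε_s+1/ε₂−1 = 1.525.
Solve for T_s⁴: T_s⁴ = (D₂·T₁⁴ + D₁·T₂⁴)/(D₁+D₂) = 2.041×10¹⁰ K⁴.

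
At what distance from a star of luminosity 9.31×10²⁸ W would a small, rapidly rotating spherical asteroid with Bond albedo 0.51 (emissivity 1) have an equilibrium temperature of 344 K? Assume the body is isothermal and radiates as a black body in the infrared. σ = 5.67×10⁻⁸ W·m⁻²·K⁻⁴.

d ≈ 1.07×10¹² m

For an isothermal black-emitting sphere, (1−a)S·πr² = σ·4πr²·T⁴ ⇒ S = 4σT⁴/(1−a).
S = 4·5.67×10⁻⁸·(344)⁴/0.490 = 6482 W/m².
Flux falls as S = L/(4πd²), so d = √(L/(4πS)) = √(9.31×10²⁸/(4π·6482)).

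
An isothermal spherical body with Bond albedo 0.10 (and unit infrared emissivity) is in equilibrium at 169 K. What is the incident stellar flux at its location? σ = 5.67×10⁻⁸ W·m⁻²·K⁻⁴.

S ≈ 206 W/m²

(1−a)S·πr² = σ·4πr²·T⁴ ⇒ S = 4σT⁴/(1−a).
S = 4·5.67×10⁻⁸·8.157×10⁸/0.900.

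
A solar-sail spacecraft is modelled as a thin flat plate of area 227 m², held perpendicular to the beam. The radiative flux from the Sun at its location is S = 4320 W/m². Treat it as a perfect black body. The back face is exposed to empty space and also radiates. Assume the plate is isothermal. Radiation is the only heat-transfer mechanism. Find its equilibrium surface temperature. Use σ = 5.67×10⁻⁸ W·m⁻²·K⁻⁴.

At equilibrium, absorbed power = emitted power.
Absorbing cross-section = A = 227.0 m²; emitting surface = 2A = 454.0 m² (ratio 2).
S·A_cross = εσ·A_surf·T⁴  ⇒  T⁴ = S/(2σ).
T⁴ = 1.00·4320/(2·5.67×10⁻⁸) = 3.810×10¹⁰ K⁴.
T = (3.810×10¹⁰)^(1/4).

T ≈ 442 K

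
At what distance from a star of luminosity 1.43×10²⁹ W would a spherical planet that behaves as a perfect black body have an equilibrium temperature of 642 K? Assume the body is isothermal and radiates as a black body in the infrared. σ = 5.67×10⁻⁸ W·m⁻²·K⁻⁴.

For an isothermal black-emitting sphere, (1−a)S·πr² = σ·4πr²·T⁴ ⇒ S = 4σT⁴/(1−a).
S = 4·5.67×10⁻⁸·(642)⁴/1.00 = 38530 W/m².
Flux falls as S = L/(4πd²), so d = √(L/(4πS)) = √(1.43×10²⁹/(4π·38530)).

d ≈ 5.43×10¹¹ m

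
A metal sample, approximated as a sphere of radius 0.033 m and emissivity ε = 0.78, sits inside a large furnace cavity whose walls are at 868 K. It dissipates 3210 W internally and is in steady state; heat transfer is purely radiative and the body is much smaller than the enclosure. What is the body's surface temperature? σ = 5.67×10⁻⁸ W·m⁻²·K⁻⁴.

For a small grey body in a large enclosure, net radiated power = εσA(T⁴ − T_w⁴).
Steady state: P = εσA(T⁴ − T_w⁴) with A = 4πr² = 0.01368 m².
T⁴ = P/(εσA) + T_w⁴ = 3210/(0.78·5.67×10⁻⁸·0.01368) + (868)⁴
    = 5.304×10¹² + 5.676×10¹¹ = 5.871×10¹² K⁴.

T ≈ 1560 K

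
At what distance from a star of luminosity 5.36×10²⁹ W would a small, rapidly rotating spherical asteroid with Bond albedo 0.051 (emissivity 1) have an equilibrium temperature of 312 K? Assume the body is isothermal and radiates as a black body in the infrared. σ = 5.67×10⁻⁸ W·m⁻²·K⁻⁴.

For an isothermal black-emitting sphere, (1−a)S·πr² = σ·4πr²·T⁴ ⇒ S = 4σT⁴/(1−a).
S = 4·5.67×10⁻⁸·(312)⁴/0.949 = 2265 W/m².
Flux falls as S = L/(4πd²), so d = √(L/(4πS)) = √(5.36×10²⁹/(4π·2265)).

d ≈ 4.34×10¹² m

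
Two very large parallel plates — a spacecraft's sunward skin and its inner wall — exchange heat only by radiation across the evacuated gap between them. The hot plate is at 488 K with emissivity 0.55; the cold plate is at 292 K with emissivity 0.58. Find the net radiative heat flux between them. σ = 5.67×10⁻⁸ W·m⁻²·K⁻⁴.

For two infinite grey parallel plates, q = σ(T₁⁴ − T₂⁴)/(1/ε₁ + 1/ε₂ − 1).
T₁⁴ − T₂⁴ = 5.671×10¹⁰ − 7.270×10⁹ = 4.944×10¹⁰ K⁴.
1/ε₁ + 1/ε₂ − 1 = 1.818 + 1.724 − 1 = 2.542.
q = 5.67×10⁻⁸ × 4.944×10¹⁰ / 2.542.

q ≈ 1100 W/m²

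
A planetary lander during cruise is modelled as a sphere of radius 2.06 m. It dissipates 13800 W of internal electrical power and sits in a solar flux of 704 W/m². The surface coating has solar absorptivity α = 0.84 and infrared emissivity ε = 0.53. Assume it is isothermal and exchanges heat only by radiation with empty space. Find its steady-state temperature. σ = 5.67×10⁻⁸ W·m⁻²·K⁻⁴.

At steady state, absorbed solar power + internal power = radiated power.
Absorbed: α·S·A_cross = 0.84·704·13.33 = 7884 W (cross-section πr²).
Total input = 7884 + 13800 = 21680 W.
Radiated: εσ·A_surf·T⁴ with A_surf = 4πr² = 53.33 m².
T⁴ = 21680/(0.53·5.67×10⁻⁸·53.33) = 1.353×10¹⁰ K⁴.

T ≈ 341 K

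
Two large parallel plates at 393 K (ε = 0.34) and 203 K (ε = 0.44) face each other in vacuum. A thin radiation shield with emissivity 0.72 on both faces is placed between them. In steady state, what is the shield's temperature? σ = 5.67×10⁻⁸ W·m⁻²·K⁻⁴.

T_s ≈ 328 K

In steady state the net flux on the hot side equals that on the cold side.
σ(T₁⁴−T_s⁴)/D₁ = σ(T_s⁴−T₂⁴)/D₂, with D₁ = 1/ε₁+1/ε_s−1 = 3.330, D₂ = 1/ε_s+1/ε₂−1 = 2.662.
Solve for T_s⁴: T_s⁴ = (D₂·T₁⁴ + D₁·T₂⁴)/(D₁+D₂) = 1.154×10¹⁰ K⁴.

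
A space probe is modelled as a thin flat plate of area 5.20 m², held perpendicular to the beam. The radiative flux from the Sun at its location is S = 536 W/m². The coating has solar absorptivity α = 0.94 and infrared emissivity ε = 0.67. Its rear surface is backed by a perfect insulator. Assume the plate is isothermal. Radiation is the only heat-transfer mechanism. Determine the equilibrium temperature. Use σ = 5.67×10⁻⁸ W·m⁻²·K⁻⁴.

At equilibrium, absorbed power = emitted power.
Absorbing cross-section = A = 5.200 m²; emitting surface = A = 5.200 m² (ratio 1).
αS·A_cross = εσ·A_surf·T⁴  ⇒  T⁴ = αS/(ε·1σ).
T⁴ = 0.940·536/(0.67·1·5.67×10⁻⁸) = 1.326×10¹⁰ K⁴.
T = (1.326×10¹⁰)^(1/4).

T ≈ 339 K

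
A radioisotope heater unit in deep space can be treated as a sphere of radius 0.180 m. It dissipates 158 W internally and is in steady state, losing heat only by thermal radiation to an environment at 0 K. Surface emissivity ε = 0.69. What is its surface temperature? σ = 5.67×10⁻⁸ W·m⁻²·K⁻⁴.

T ≈ 316 K

Steady state: internal power = radiated power, P = εσA T⁴.
Radiating area A = 4πr² = 0.4072 m².
T⁴ = P/(εσA) = 158/(0.69·5.67×10⁻⁸·0.4072) = 9.919×10⁹ K⁴.
T = (9.919×10⁹)^(1/4).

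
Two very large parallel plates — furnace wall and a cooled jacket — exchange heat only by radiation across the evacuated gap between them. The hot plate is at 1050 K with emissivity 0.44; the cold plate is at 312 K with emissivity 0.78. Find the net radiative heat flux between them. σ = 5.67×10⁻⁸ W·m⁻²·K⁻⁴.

For two infinite grey parallel plates, q = σ(T₁⁴ − T₂⁴)/(1/ε₁ + 1/ε₂ − 1).
T₁⁴ − T₂⁴ = 1.216×10¹² − 9.476×10⁹ = 1.206×10¹² K⁴.
1/ε₁ + 1/ε₂ − 1 = 2.273 + 1.282 − 1 = 2.555.
q = 5.67×10⁻⁸ × 1.206×10¹² / 2.555.

q ≈ 26800 W/m²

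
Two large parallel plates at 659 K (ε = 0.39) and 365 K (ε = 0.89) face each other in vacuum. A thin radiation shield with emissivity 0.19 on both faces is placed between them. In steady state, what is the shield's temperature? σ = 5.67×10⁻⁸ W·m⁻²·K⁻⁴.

In steady state the net flux on the hot side equals that on the cold side.
σ(T₁⁴−T_s⁴)/D₁ = σ(T_s⁴−T₂⁴)/D₂, with D₁ = 1/ε₁+1/ε_s−1 = 6.827, D₂ = 1/ε_s+1/ε₂−1 = 5.387.
Solve for T_s⁴: T_s⁴ = (D₂·T₁⁴ + D₁·T₂⁴)/(D₁+D₂) = 9.310×10¹⁰ K⁴.

T_s ≈ 552 K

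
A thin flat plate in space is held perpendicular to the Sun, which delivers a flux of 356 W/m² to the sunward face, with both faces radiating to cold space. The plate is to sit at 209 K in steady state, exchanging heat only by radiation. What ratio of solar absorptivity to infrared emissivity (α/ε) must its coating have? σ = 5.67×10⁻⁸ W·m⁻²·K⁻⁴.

α/ε ≈ 0.608

Balance: αS·A = εσ·2A·T⁴ ⇒ α/ε = 2σT⁴/S.
α/ε = 2·5.67×10⁻⁸·(209)⁴/356 = 2·5.67×10⁻⁸·1.908×10⁹/356.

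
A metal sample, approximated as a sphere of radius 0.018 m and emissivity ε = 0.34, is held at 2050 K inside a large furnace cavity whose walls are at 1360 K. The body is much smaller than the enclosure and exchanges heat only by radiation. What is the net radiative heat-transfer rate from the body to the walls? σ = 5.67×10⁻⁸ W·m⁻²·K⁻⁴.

For a small grey body in a large enclosure: P_net = εσA(T_body⁴ − T_wall⁴).
A = 4πr² = 0.004072 m²; T_body⁴ − T_wall⁴ = 1.766×10¹³ − 3.421×10¹² = 1.424×10¹³ K⁴.
|P_net| = 0.34·5.67×10⁻⁸·0.004072·1.424×10¹³.

P_net ≈ 1120 W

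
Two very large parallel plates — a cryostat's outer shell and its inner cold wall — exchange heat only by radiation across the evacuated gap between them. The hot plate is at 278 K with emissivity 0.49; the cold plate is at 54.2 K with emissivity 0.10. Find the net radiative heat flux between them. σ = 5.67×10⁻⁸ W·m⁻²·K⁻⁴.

q ≈ 30.6 W/m²

For two infinite grey parallel plates, q = σ(T₁⁴ − T₂⁴)/(1/ε₁ + 1/ε₂ − 1).
T₁⁴ − T₂⁴ = 5.973×10⁹ − 8.630×10⁶ = 5.964×10⁹ K⁴.
1/ε₁ + 1/ε₂ − 1 = 2.041 + 10.00 − 1 = 11.04.
q = 5.67×10⁻⁸ × 5.964×10⁹ / 11.04.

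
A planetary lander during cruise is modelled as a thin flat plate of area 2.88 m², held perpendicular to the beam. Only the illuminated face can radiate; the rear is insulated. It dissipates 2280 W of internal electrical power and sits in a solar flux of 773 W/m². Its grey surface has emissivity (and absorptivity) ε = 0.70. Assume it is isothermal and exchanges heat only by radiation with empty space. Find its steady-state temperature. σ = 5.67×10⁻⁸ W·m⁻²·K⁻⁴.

At steady state, absorbed solar power + internal power = radiated power.
Absorbed: α·S·A_cross = 0.70·773·2.880 = 1558 W (cross-section A).
Total input = 1558 + 2280 = 3838 W.
Radiated: εσ·A_surf·T⁴ with A_surf = A = 2.880 m².
T⁴ = 3838/(0.70·5.67×10⁻⁸·2.880) = 3.358×10¹⁰ K⁴.

T ≈ 428 K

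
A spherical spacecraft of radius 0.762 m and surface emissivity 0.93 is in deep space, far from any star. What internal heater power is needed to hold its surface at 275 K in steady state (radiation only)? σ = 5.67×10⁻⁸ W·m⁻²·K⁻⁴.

P ≈ 2200 W

P = εσ·4πr²·T⁴.
4πr² = 7.297 m²; T⁴ = 5.719×10⁹ K⁴.
P = 0.93·5.67×10⁻⁸·7.297·5.719×10⁹.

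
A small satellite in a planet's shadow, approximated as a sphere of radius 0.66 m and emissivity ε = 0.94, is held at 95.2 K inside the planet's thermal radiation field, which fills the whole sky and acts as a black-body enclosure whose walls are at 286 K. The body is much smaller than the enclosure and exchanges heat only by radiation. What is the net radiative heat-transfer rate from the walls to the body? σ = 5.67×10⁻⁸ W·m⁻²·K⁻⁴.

For a small grey body in a large enclosure: P_net = εσA(T_body⁴ − T_wall⁴).
A = 4πr² = 5.474 m²; T_body⁴ − T_wall⁴ = 8.214×10⁷ − 6.691×10⁹ = -6.608×10⁹ K⁴.
|P_net| = 0.94·5.67×10⁻⁸·5.474·6.608×10⁹.

P_net ≈ 1930 W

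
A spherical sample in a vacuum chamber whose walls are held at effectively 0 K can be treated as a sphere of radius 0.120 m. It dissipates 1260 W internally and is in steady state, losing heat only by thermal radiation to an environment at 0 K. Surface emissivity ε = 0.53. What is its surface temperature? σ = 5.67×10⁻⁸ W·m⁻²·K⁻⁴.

T ≈ 694 K

Steady state: internal power = radiated power, P = εσA T⁴.
Radiating area A = 4πr² = 0.1810 m².
T⁴ = P/(εσA) = 1260/(0.53·5.67×10⁻⁸·0.1810) = 2.317×10¹¹ K⁴.
T = (2.317×10¹¹)^(1/4).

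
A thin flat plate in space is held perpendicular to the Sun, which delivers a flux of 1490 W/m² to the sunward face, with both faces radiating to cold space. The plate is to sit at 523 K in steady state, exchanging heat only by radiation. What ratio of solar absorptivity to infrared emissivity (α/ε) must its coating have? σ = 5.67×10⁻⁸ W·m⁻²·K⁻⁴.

α/ε ≈ 5.69

Balance: αS·A = εσ·2A·T⁴ ⇒ α/ε = 2σT⁴/S.
α/ε = 2·5.67×10⁻⁸·(523)⁴/1490 = 2·5.67×10⁻⁸·7.482×10¹⁰/1490.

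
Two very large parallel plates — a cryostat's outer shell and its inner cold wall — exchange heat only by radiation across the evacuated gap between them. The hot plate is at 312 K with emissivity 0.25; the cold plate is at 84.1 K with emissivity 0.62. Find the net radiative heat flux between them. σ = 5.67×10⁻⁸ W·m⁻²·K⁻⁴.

q ≈ 116 W/m²

For two infinite grey parallel plates, q = σ(T₁⁴ − T₂⁴)/(1/ε₁ + 1/ε₂ − 1).
T₁⁴ − T₂⁴ = 9.476×10⁹ − 5.002×10⁷ = 9.426×10⁹ K⁴.
1/ε₁ + 1/ε₂ − 1 = 4.000 + 1.613 − 1 = 4.613.
q = 5.67×10⁻⁸ × 9.426×10⁹ / 4.613.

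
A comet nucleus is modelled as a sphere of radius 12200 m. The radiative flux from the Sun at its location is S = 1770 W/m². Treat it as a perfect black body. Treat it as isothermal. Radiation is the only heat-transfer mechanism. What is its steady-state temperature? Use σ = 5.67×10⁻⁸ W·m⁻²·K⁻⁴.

At equilibrium, absorbed power = emitted power.
Absorbing cross-section = πr² = 4.676×10⁸ m²; emitting surface = 4πr² = 1.870×10⁹ m² (ratio 4).
S·A_cross = εσ·A_surf·T⁴  ⇒  T⁴ = S/(4σ).
T⁴ = 1.00·1770/(4·5.67×10⁻⁸) = 7.804×10⁹ K⁴.
T = (7.804×10⁹)^(1/4).

T ≈ 297 K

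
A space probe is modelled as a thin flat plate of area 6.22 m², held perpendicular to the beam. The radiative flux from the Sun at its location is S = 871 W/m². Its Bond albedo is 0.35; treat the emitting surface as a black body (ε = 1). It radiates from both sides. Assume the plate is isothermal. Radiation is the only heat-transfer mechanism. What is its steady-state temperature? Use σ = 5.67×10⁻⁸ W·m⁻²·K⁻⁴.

At equilibrium, absorbed power = emitted power.
Absorbing cross-section = A = 6.220 m²; emitting surface = 2A = 12.44 m² (ratio 2).
(1−a)S·A_cross = εσ·A_surf·T⁴  ⇒  T⁴ = (1−a)S/(2σ).
T⁴ = 0.650·871/(2·5.67×10⁻⁸) = 4.993×10⁹ K⁴.
T = (4.993×10⁹)^(1/4).

T ≈ 266 K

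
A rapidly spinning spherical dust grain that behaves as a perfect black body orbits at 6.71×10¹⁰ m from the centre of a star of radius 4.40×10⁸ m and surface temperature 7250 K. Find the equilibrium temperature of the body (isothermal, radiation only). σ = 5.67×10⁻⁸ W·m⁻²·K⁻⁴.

The star's surface emits σT_*⁴; at distance d the flux is S = σT_*⁴(R_*/d)².
S = 5.67×10⁻⁸·(7250)⁴·(4.40×10⁸/6.71×10¹⁰)² = 6736 W/m².
For an isothermal sphere T⁴ = (1−a)S/(4σ) = 2.970×10¹⁰ K⁴.

T ≈ 415 K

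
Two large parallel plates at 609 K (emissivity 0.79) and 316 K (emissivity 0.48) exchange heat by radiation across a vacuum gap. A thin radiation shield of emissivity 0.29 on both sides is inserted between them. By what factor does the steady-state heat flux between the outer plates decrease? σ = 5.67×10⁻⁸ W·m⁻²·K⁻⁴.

factor ≈ 3.51

Without shield: q₀ = σΔ(T⁴)/(1/ε₁+1/ε₂−1) with denominator 2.349.
With shield the two gaps are in series; the resistances add: (1/ε₁+1/ε_s−1)+(1/ε_s+1/ε₂−1) = 3.714+4.532 = 8.246.
Heat-flux ratio q₀/q = 8.246/2.349.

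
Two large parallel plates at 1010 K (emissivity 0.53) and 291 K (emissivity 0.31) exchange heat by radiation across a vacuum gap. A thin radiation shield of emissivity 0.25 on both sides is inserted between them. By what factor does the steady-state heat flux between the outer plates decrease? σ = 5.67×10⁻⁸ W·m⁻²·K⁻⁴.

factor ≈ 2.70

Without shield: q₀ = σΔ(T⁴)/(1/ε₁+1/ε₂−1) with denominator 4.113.
With shield the two gaps are in series; the resistances add: (1/ε₁+1/ε_s−1)+(1/ε_s+1/ε₂−1) = 4.887+6.226 = 11.11.
Heat-flux ratio q₀/q = 11.11/4.113.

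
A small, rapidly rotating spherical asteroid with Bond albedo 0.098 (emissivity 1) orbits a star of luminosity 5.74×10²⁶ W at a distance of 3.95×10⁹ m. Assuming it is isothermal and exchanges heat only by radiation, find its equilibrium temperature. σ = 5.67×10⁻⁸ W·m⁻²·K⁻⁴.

First find the stellar flux at distance d: S = L/(4πd²) = 5.74×10²⁶/(4π·(3.95×10⁹)²) = 2.928×10⁶ W/m².
For an isothermal sphere, absorbed (1−a)S·πr² = emitted σ·4πr²·T⁴, so T⁴ = (1−a)S/(4σ).
T⁴ = 0.902·2.928×10⁶/(4·5.67×10⁻⁸) = 1.164×10¹³ K⁴.

T ≈ 1850 K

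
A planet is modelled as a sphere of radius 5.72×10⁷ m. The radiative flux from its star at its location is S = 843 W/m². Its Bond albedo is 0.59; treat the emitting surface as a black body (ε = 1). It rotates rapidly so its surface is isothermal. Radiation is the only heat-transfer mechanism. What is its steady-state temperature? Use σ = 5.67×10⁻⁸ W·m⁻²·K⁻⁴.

T ≈ 198 K

At equilibrium, absorbed power = emitted power.
Absorbing cross-section = πr² = 1.028×10¹⁶ m²; emitting surface = 4πr² = 4.112×10¹⁶ m² (ratio 4).
(1−a)S·A_cross = εσ·A_surf·T⁴  ⇒  T⁴ = (1−a)S/(4σ).
T⁴ = 0.410·843/(4·5.67×10⁻⁸) = 1.524×10⁹ K⁴.
T = (1.524×10⁹)^(1/4).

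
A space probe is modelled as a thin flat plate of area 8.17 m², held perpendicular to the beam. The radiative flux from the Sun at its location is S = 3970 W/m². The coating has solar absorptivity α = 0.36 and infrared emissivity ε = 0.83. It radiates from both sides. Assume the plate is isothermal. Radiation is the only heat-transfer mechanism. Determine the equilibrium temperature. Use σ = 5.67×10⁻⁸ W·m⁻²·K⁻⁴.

T ≈ 351 K

At equilibrium, absorbed power = emitted power.
Absorbing cross-section = A = 8.170 m²; emitting surface = 2A = 16.34 m² (ratio 2).
αS·A_cross = εσ·A_surf·T⁴  ⇒  T⁴ = αS/(ε·2σ).
T⁴ = 0.360·3970/(0.83·2·5.67×10⁻⁸) = 1.518×10¹⁰ K⁴.
T = (1.518×10¹⁰)^(1/4).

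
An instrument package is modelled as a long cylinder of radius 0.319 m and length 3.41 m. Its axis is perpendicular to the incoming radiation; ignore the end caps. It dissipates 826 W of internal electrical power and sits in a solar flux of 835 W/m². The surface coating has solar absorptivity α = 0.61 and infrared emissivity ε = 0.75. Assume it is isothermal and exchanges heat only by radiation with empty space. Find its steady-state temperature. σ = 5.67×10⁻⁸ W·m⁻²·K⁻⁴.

At steady state, absorbed solar power + internal power = radiated power.
Absorbed: α·S·A_cross = 0.61·835·2.176 = 1108 W (cross-section 2rL).
Total input = 1108 + 826 = 1934 W.
Radiated: εσ·A_surf·T⁴ with A_surf = 2πrL = 6.835 m².
T⁴ = 1934/(0.75·5.67×10⁻⁸·6.835) = 6.655×10⁹ K⁴.

T ≈ 286 K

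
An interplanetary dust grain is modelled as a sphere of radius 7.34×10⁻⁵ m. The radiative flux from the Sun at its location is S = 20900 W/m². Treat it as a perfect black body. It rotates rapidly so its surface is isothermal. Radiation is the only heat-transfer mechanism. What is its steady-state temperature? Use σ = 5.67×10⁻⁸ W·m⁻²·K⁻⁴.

At equilibrium, absorbed power = emitted power.
Absorbing cross-section = πr² = 1.693×10⁻⁸ m²; emitting surface = 4πr² = 6.770×10⁻⁸ m² (ratio 4).
S·A_cross = εσ·A_surf·T⁴  ⇒  T⁴ = S/(4σ).
T⁴ = 1.00·20900/(4·5.67×10⁻⁸) = 9.215×10¹⁰ K⁴.
T = (9.215×10¹⁰)^(1/4).

T ≈ 551 K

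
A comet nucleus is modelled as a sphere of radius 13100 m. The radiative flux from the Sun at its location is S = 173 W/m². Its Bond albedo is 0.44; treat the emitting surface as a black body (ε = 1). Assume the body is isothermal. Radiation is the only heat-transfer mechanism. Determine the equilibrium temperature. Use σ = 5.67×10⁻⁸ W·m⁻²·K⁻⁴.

T ≈ 144 K

At equilibrium, absorbed power = emitted power.
Absorbing cross-section = πr² = 5.391×10⁸ m²; emitting surface = 4πr² = 2.157×10⁹ m² (ratio 4).
(1−a)S·A_cross = εσ·A_surf·T⁴  ⇒  T⁴ = (1−a)S/(4σ).
T⁴ = 0.560·173/(4·5.67×10⁻⁸) = 4.272×10⁸ K⁴.
T = (4.272×10⁸)^(1/4).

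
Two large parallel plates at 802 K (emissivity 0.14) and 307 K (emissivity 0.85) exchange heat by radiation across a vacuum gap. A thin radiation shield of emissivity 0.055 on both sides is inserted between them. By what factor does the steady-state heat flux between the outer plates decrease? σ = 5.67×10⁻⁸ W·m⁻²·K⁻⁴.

Without shield: q₀ = σΔ(T⁴)/(1/ε₁+1/ε₂−1) with denominator 7.319.
With shield the two gaps are in series; the resistances add: (1/ε₁+1/ε_s−1)+(1/ε_s+1/ε₂−1) = 24.32+18.36 = 42.68.
Heat-flux ratio q₀/q = 42.68/7.319.

factor ≈ 5.83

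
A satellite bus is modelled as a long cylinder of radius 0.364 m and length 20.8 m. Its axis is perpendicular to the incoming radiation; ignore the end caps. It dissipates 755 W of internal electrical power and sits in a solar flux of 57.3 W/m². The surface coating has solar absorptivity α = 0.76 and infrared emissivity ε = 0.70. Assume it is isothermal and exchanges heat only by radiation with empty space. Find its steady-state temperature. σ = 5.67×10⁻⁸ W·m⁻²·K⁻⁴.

At steady state, absorbed solar power + internal power = radiated power.
Absorbed: α·S·A_cross = 0.76·57.3·15.14 = 659.4 W (cross-section 2rL).
Total input = 659.4 + 755 = 1414 W.
Radiated: εσ·A_surf·T⁴ with A_surf = 2πrL = 47.57 m².
T⁴ = 1414/(0.70·5.67×10⁻⁸·47.57) = 7.491×10⁸ K⁴.

T ≈ 165 K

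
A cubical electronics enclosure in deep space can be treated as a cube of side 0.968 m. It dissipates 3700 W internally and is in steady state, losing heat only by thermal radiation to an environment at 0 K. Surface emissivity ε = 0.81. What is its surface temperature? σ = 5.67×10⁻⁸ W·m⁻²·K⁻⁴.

Steady state: internal power = radiated power, P = εσA T⁴.
Radiating area A = 6L² = 5.622 m².
T⁴ = P/(εσA) = 3700/(0.81·5.67×10⁻⁸·5.622) = 1.433×10¹⁰ K⁴.
T = (1.433×10¹⁰)^(1/4).

T ≈ 346 K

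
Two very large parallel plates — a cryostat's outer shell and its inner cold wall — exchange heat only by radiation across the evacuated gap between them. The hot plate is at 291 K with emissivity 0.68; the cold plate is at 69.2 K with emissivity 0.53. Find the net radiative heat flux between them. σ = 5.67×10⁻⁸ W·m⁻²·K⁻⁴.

q ≈ 172 W/m²

For two infinite grey parallel plates, q = σ(T₁⁴ − T₂⁴)/(1/ε₁ + 1/ε₂ − 1).
T₁⁴ − T₂⁴ = 7.171×10⁹ − 2.293×10⁷ = 7.148×10⁹ K⁴.
1/ε₁ + 1/ε₂ − 1 = 1.471 + 1.887 − 1 = 2.357.
q = 5.67×10⁻⁸ × 7.148×10⁹ / 2.357.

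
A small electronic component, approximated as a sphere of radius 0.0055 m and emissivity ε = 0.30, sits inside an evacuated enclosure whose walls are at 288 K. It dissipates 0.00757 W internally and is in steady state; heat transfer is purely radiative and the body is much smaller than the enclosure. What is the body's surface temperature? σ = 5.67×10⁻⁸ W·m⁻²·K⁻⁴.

T ≈ 300 K

For a small grey body in a large enclosure, net radiated power = εσA(T⁴ − T_w⁴).
Steady state: P = εσA(T⁴ − T_w⁴) with A = 4πr² = 3.801×10⁻⁴ m².
T⁴ = P/(εσA) + T_w⁴ = 0.00757/(0.30·5.67×10⁻⁸·3.801×10⁻⁴) + (288)⁴
    = 1.171×10⁹ + 6.880×10⁹ = 8.050×10⁹ K⁴.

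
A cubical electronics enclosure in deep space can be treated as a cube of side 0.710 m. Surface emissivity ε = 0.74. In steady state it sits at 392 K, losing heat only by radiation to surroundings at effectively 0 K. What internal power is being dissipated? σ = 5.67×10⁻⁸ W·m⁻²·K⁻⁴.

Steady state: P = εσA T⁴.
A = 6L² = 3.025 m²; T⁴ = (392)⁴ = 2.361×10¹⁰ K⁴.
P = 0.74 × 5.67×10⁻⁸ × 3.025 × 2.361×10¹⁰.

P ≈ 3000 W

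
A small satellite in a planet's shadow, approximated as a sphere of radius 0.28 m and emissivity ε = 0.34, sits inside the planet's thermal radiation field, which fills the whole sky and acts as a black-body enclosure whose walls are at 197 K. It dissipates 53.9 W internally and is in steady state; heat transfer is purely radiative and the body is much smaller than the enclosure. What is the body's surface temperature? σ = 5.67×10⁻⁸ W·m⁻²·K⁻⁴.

T ≈ 257 K

For a small grey body in a large enclosure, net radiated power = εσA(T⁴ − T_w⁴).
Steady state: P = εσA(T⁴ − T_w⁴) with A = 4πr² = 0.9852 m².
T⁴ = P/(εσA) + T_w⁴ = 53.9/(0.34·5.67×10⁻⁸·0.9852) + (197)⁴
    = 2.838×10⁹ + 1.506×10⁹ = 4.344×10⁹ K⁴.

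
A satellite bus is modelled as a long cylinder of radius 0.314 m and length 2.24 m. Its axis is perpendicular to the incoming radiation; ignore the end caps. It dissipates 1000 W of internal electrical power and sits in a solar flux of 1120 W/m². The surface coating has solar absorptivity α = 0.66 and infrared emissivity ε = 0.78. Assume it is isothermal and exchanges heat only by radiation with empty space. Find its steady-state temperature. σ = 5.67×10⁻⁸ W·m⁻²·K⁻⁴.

At steady state, absorbed solar power + internal power = radiated power.
Absorbed: α·S·A_cross = 0.66·1120·1.407 = 1040 W (cross-section 2rL).
Total input = 1040 + 1000 = 2040 W.
Radiated: εσ·A_surf·T⁴ with A_surf = 2πrL = 4.419 m².
T⁴ = 2040/(0.78·5.67×10⁻⁸·4.419) = 1.044×10¹⁰ K⁴.

T ≈ 320 K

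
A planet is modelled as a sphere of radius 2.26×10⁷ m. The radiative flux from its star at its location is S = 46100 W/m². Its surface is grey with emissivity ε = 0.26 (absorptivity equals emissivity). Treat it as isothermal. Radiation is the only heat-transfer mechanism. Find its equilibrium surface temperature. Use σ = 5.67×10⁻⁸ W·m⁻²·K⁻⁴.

At equilibrium, absorbed power = emitted power.
Absorbing cross-section = πr² = 1.605×10¹⁵ m²; emitting surface = 4πr² = 6.418×10¹⁵ m² (ratio 4).
εS·A_cross = εσ·A_surf·T⁴  ⇒  T⁴ = S/(4σ)   (ε cancels).
T⁴ = 46100/(4·5.67×10⁻⁸) = 2.033×10¹¹ K⁴.
T = (2.033×10¹¹)^(1/4).

T ≈ 671 K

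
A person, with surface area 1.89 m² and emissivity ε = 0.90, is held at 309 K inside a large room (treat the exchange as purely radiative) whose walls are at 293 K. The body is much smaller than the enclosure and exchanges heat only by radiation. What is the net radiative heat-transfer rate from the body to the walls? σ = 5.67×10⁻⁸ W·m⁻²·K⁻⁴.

P_net ≈ 168 W

For a small grey body in a large enclosure: P_net = εσA(T_body⁴ − T_wall⁴).
A = 1.89 m²; T_body⁴ − T_wall⁴ = 9.117×10⁹ − 7.370×10⁹ = 1.747×10⁹ K⁴.
|P_net| = 0.90·5.67×10⁻⁸·1.890·1.747×10⁹.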